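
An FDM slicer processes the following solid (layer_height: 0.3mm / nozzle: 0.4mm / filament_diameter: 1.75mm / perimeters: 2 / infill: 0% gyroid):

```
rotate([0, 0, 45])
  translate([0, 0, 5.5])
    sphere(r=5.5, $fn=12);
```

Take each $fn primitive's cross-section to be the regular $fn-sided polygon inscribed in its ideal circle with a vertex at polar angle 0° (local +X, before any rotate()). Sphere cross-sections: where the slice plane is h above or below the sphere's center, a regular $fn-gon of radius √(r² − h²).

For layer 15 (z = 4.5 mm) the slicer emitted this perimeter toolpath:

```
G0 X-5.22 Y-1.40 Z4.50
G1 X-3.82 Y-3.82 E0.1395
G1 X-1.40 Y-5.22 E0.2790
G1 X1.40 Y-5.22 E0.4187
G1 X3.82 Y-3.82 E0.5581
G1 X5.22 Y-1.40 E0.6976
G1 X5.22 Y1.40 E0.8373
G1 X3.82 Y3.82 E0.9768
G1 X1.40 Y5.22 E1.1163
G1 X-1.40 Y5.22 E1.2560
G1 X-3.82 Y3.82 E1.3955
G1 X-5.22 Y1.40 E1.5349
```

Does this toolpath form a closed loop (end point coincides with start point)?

Start point (G0): (-5.22, -1.40). End point (last G1): the path does not return to the start — open.

no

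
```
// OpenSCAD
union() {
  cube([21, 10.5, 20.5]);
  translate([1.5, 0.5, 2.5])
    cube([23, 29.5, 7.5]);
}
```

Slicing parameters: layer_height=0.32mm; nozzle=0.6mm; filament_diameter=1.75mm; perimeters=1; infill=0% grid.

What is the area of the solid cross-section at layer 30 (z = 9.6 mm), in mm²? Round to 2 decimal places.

704.00 mm²

At z = 9.6 mm: the cube is present — its section is the full 21×10.5 rectangle (area 220.50 mm²); the cube at (1.5, 0.5) is present — its section is the full 23×29.5 rectangle (area 678.50 mm²); Merging all regions: the regions partially overlap — summed areas 899.00 mm² minus the doubly-counted overlap 195.00 mm² gives 704.00 mm² — area = 704.00 mm². Overall, the cross-section is a single solid region. Net area = 704.00 mm².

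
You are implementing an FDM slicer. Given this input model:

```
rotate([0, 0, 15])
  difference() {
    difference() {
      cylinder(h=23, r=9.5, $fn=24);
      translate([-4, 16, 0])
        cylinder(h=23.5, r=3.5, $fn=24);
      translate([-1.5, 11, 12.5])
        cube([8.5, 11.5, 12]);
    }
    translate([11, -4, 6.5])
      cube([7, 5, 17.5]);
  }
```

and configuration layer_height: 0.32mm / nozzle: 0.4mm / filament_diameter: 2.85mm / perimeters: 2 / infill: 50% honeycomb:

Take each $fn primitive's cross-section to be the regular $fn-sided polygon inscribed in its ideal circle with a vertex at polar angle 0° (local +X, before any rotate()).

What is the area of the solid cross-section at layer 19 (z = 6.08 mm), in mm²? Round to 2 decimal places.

At z = 6.08 mm: the r=9.5 cylinder contributes a regular 24-gon of circumradius 9.5 (area = (24/2)·9.500²·sin(360°/24) = 280.30 mm²); the cylinder at (-4, 16): section is a regular 24-gon, circumradius r=3.5 (area = (24/2)·3.500²·sin(360°/24) = 38.05 mm²); the cube at (-1.5, 11) does not reach this height (z outside [12.5, 24.5]); Subtracting the remaining from the first: starting from the r=9.5 cylinder (280.30 mm²), the r=3.5 cylinder at (-4, 16) misses the remaining region (no effect) — area = 280.30 mm²; the cube at (11, -4) is not intersected at this z (z outside [6.5, 24]); Taking the first minus the rest: none of the subtracted shapes is present at this height, so that combined region is unchanged — area = 280.30 mm²; (rotated 15° about Z; rotation is an isometry so areas/perimeters/island counts are preserved). Overall, the cross-section is a single solid region. Net area = 280.30 mm².

280.30 mm²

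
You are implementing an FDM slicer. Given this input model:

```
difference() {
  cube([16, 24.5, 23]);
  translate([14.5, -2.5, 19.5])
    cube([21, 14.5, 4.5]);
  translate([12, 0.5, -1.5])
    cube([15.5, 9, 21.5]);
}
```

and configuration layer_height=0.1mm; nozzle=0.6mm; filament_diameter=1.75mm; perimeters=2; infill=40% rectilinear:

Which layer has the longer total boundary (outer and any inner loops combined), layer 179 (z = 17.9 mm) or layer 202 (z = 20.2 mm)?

layer 179 (z = 17.9 mm)

Layer 179 (z = 17.9): the cube is present — its section is the full 16×24.5 rectangle (perimeter 81.00 mm); the cube at (14.5, -2.5) is absent (z outside [19.5, 24]); the cube at (12, 0.5) is present — its section is the full 15.5×9 rectangle (perimeter 49.00 mm); After the difference (first − rest): starting from the 16×24.5 cube, the 15.5×9 cube at (12, 0.5) partially overlaps it — only the 36.00 mm² overlap (of its 139.50 mm²) is removed, clipping the outline — boundary = 89.00 mm. So its perimeter = 89.00 mm. Layer 202 (z = 20.2): the cube (footprint 16×24.5) is included at this height (perimeter 81.00 mm); the cube at (14.5, -2.5) (footprint 21×14.5) is included at this height (perimeter 71.00 mm); the cube at (12, 0.5) does not reach this height (z outside [-1.5, 20]); After the difference (first − rest): starting from the 16×24.5 cube, the 21×14.5 cube at (14.5, -2.5) partially overlaps it — only the 18.00 mm² overlap (of its 304.50 mm²) is removed, clipping the outline — boundary = 81.00 mm. So its perimeter = 81.00 mm. Layer 179 is larger (89.00 vs 81.00 mm).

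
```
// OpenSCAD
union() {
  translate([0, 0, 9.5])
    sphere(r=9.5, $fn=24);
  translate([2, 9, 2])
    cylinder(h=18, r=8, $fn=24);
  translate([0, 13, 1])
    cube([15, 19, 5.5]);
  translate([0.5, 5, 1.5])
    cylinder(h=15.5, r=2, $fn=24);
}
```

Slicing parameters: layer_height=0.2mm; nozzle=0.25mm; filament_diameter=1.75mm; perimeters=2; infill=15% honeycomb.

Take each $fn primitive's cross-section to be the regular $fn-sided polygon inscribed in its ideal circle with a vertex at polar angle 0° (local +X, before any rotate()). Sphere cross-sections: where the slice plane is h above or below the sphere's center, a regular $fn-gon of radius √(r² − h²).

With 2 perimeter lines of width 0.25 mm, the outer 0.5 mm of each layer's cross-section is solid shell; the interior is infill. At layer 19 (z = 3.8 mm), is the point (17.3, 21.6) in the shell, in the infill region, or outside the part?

At z = 3.8 mm: the sphere: section is a regular 24-gon, circumradius = √(r²−h²) = √(9.5²−5.7²) = 7.600; the r=8 cylinder at (2, 9) contributes a regular 24-gon of circumradius 8; the cube at (0, 13) is present — its section is the full 15×19 rectangle; the r=2 cylinder at (0.5, 5) gives a regular 24-gon of circumradius 2 (constant along its height); Merging all regions: the regions partially overlap (shared area 94.28 mm²), so overlapping operands fuse into one piece — 1 connected region. Overall, the cross-section is a single solid region. The nearest boundary edge runs (15.00, 32.00)→(15.00, 13.00); distance from the point to it = 2.30 mm. The point is not inside any of the regions above, so it lies outside the cross-section (2.30 mm from the nearest boundary).

outside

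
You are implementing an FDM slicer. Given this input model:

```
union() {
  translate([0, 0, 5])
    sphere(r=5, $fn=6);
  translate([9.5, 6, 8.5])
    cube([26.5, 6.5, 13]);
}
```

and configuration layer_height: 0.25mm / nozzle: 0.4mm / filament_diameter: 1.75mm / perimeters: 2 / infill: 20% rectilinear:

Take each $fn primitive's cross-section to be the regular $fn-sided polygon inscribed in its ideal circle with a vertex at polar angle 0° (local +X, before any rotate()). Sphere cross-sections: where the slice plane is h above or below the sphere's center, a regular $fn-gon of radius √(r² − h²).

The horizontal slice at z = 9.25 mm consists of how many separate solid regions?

At z = 9.25 mm: the sphere: section is a regular 6-gon, circumradius = √(r²−h²) = √(5²−4.25²) = 2.634; the 26.5×6.5 cube at (9.5, 6) contributes its full rectangle; Merging all regions: the 2 present regions are separate (no shared area or edge), so areas and boundary lengths simply add and each stays a separate island — 2 connected regions. The result has 2 disconnected regions.

2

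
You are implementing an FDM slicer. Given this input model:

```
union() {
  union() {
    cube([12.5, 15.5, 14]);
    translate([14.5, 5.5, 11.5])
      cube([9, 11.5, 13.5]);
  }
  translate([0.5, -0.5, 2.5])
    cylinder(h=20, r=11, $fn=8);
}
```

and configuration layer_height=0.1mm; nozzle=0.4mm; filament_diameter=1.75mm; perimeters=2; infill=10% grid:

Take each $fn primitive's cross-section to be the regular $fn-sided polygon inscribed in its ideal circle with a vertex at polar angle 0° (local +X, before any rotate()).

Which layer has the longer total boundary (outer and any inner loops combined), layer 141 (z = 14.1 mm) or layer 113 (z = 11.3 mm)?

layer 141 (z = 14.1 mm)

Layer 141 (z = 14.1): the cube is not intersected at this z (z outside [0, 14]); the cube at (14.5, 5.5) (footprint 9×11.5) is included at this height (perimeter 41.00 mm); Merging all regions: only the 9×11.5 cube at (14.5, 5.5) is present, so the union is just that shape — boundary = 41.00 mm; the r=11 cylinder at (0.5, -0.5) gives a regular 8-gon of circumradius 11 (constant along its height) (perimeter = 2·8·11.000·sin(180°/8) = 67.35 mm); Combining (union): the 2 present regions are separate (no shared area or edge), so areas and boundary lengths simply add and each stays a separate island — boundary = 108.35 mm. So its perimeter = 108.35 mm. Layer 113 (z = 11.3): the cube (footprint 12.5×15.5) is included at this height (perimeter 56.00 mm); the cube at (14.5, 5.5) is not intersected at this z (z outside [11.5, 25]); Merging all regions: only the 12.5×15.5 cube is present, so the union is just that shape — boundary = 56.00 mm; the cylinder at (0.5, -0.5): section is a regular 8-gon, circumradius r=11 (perimeter = 2·8·11.000·sin(180°/8) = 67.35 mm); Combining (union): the regions partially overlap (shared area 85.31 mm²), so the edge portions inside another operand are dropped and the merged outline is re-measured after clipping — boundary = 84.93 mm. So its perimeter = 84.93 mm. Layer 141 is larger (108.35 vs 84.93 mm).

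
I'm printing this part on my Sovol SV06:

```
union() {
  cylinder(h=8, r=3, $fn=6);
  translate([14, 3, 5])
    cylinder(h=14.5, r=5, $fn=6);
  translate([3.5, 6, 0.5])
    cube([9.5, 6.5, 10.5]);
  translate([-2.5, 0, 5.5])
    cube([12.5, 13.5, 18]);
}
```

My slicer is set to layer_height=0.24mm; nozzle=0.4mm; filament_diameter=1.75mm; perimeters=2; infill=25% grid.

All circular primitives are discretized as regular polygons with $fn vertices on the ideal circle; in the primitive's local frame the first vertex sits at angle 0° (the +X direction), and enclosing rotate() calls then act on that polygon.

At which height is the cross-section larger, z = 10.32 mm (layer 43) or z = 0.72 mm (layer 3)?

Layer 43 (z = 10.32): the cylinder does not reach this height (z outside [0, 8]); the cylinder at (14, 3): section is a regular 6-gon, circumradius r=5 (area = (6/2)·5.000²·sin(360°/6) = 64.95 mm²); the 9.5×6.5 cube at (3.5, 6) contributes its full rectangle (area 61.75 mm²); the cube at (-2.5, 0) (footprint 12.5×13.5) is included at this height (area 168.75 mm²); Merging all regions: the regions partially overlap — summed areas 295.45 mm² minus the doubly-counted overlap 46.49 mm² gives 248.96 mm² — area = 248.96 mm². So its area = 248.96 mm². Layer 3 (z = 0.72): the r=3 cylinder contributes a regular 6-gon of circumradius 3 (area = (6/2)·3.000²·sin(360°/6) = 23.38 mm²); the cylinder at (14, 3) is not intersected at this z (z outside [5, 19.5]); the cube at (3.5, 6) is present — its section is the full 9.5×6.5 rectangle (area 61.75 mm²); the cube at (-2.5, 0) is not intersected at this z (z outside [5.5, 23.5]); Combining (union): the 2 present regions are separate (no shared area or edge), so areas and boundary lengths simply add and each stays a separate island — area = 85.13 mm². So its area = 85.13 mm². Layer 43 is larger (248.96 vs 85.13 mm²).

layer 43 (z = 10.32 mm)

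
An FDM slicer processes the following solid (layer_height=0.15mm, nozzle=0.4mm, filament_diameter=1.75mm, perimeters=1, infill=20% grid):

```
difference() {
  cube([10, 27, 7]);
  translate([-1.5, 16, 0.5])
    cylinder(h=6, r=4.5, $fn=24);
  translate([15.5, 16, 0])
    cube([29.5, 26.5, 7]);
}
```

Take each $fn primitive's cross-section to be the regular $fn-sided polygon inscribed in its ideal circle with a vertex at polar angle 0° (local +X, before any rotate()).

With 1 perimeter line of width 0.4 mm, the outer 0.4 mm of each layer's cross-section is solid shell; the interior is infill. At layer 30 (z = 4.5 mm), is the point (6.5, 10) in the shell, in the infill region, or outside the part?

At z = 4.5 mm: the cube (footprint 10×27) is included at this height; the cylinder at (-1.5, 16): section is a regular 24-gon, circumradius r=4.5; the 29.5×26.5 cube at (15.5, 16) contributes its full rectangle; After the difference (first − rest): starting from the 10×27 cube, the r=4.5 cylinder at (-1.5, 16) partially overlaps it — only the 18.27 mm² overlap (of its 62.89 mm²) is removed, clipping the outline; the 29.5×26.5 cube at (15.5, 16) misses the remaining region (no effect) — 1 connected region. Overall, the cross-section is a single solid region. The nearest boundary edge runs (10.00, 27.00)→(10.00, 0.00); distance from the point to it = 3.50 mm. The point is inside the cross-section and 3.50 mm from the nearest boundary — more than the 0.4 mm shell width (1 × 0.4), so it's in the infill interior.

infill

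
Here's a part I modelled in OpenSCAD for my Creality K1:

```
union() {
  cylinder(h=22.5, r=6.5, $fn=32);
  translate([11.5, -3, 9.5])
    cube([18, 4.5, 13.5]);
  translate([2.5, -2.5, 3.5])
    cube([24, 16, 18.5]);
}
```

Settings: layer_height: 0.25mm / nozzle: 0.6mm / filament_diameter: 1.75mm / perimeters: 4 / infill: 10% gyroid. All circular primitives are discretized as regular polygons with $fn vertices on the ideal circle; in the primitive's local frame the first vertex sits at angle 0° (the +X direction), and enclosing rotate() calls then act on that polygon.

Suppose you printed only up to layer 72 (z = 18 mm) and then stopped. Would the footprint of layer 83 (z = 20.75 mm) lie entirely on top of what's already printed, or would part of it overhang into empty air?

Compare the two slices. At z = 18: the r=6.5 cylinder contributes a regular 32-gon of circumradius 6.5 (area = (32/2)·6.500²·sin(360°/32) = 131.88 mm²); the cube at (11.5, -3) (footprint 18×4.5) is included at this height (area 81.00 mm²); the cube at (2.5, -2.5) is present — its section is the full 24×16 rectangle (area 384.00 mm²); Merging all regions: the regions partially overlap — summed areas 596.88 mm² minus the doubly-counted overlap 86.72 mm² gives 510.16 mm² — area = 510.16 mm². At z = 20.75: the cylinder: section is a regular 32-gon, circumradius r=6.5 (area = (32/2)·6.500²·sin(360°/32) = 131.88 mm²); the cube at (11.5, -3) is present — its section is the full 18×4.5 rectangle (area 81.00 mm²); the cube at (2.5, -2.5) (footprint 24×16) is included at this height (area 384.00 mm²); Combining (union): the regions partially overlap — summed areas 596.88 mm² minus the doubly-counted overlap 86.72 mm² gives 510.16 mm² — area = 510.16 mm². Checking containment: the cross-section at z = 20.75 is a subset of the cross-section at z = 18.

entirely on top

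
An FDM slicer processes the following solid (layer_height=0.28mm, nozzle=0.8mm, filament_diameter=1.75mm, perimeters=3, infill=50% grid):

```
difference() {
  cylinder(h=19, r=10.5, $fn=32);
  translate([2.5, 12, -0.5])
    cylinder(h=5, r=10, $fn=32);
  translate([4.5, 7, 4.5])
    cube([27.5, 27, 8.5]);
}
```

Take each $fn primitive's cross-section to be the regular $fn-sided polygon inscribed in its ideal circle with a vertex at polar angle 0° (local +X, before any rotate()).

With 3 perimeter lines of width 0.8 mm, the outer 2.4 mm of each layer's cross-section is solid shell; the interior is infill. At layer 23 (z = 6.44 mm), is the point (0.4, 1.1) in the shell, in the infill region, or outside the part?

At z = 6.44 mm: the cylinder: section is a regular 32-gon, circumradius r=10.5; the cylinder at (2.5, 12) does not reach this height (z outside [-0.5, 4.5]); the cube at (4.5, 7) is present — its section is the full 27.5×27 rectangle; After the difference (first − rest): starting from the r=10.5 cylinder, the 27.5×27 cube at (4.5, 7) partially overlaps it — only the 4.57 mm² overlap (of its 742.50 mm²) is removed, clipping the outline — 1 connected region. Overall, the cross-section is a single solid region. The nearest boundary edge runs (4.50, 9.44)→(4.50, 7.00); distance from the point to it = 7.18 mm. The point is inside the cross-section and 7.18 mm from the nearest boundary — more than the 2.4 mm shell width (3 × 0.8), so it's in the infill interior.

infill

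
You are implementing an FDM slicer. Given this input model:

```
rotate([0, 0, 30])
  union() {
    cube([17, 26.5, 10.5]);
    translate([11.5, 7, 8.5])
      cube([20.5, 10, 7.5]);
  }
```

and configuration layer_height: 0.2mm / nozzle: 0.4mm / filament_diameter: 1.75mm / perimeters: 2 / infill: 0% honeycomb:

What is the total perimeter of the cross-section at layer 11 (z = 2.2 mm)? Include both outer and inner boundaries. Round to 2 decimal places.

At z = 2.2 mm: the cube is present — its section is the full 17×26.5 rectangle (perimeter 87.00 mm); the cube at (11.5, 7) does not reach this height (z outside [8.5, 16]); Combining (union): only the 17×26.5 cube is present, so the union is just that shape — boundary = 87.00 mm; (rotated 30° about Z; rotation is an isometry so areas/perimeters/island counts are preserved). Overall, the cross-section is a single solid region. Total boundary length (outer) = 87.00 mm.

87.00 mm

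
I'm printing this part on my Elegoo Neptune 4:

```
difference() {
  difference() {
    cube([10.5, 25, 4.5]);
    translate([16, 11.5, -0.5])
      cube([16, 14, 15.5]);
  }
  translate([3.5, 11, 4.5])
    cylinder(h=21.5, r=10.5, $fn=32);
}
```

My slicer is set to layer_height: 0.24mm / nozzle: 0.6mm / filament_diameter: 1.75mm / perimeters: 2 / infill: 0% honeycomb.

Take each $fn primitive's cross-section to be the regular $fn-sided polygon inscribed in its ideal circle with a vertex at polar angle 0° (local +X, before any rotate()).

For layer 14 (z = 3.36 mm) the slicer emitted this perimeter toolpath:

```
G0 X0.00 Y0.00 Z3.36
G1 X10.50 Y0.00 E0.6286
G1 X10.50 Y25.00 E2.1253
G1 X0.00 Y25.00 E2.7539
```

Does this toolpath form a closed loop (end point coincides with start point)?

no

Start point (G0): (0.00, 0.00). End point (last G1): the path does not return to the start — open.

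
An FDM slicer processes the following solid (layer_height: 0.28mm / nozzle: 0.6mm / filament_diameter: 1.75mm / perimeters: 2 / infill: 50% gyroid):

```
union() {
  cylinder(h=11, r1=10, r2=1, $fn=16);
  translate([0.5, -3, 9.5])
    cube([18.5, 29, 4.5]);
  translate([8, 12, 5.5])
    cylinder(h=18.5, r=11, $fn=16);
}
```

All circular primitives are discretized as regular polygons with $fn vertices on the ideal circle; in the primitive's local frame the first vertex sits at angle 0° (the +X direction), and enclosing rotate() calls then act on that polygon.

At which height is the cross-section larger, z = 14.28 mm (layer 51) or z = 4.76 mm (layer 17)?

layer 51 (z = 14.28 mm)

Layer 51 (z = 14.28): the cone is not intersected at this z (z outside [0, 11]); the cube at (0.5, -3) is absent (z outside [9.5, 14]); the r=11 cylinder at (8, 12) contributes a regular 16-gon of circumradius 11 (area = (16/2)·11.000²·sin(360°/16) = 370.44 mm²); Merging all regions: only the r=11 cylinder at (8, 12) is present, so the union is just that shape — area = 370.44 mm². So its area = 370.44 mm². Layer 17 (z = 4.76): the cone (r1=10→r2=1) has section circumradius 6.105 here — a regular 16-gon (area = (16/2)·6.105²·sin(360°/16) = 114.12 mm²); the cube at (0.5, -3) is absent (z outside [9.5, 14]); the cylinder at (8, 12) does not reach this height (z outside [5.5, 24]); Merging all regions: only the cone is present, so the union is just that shape — area = 114.12 mm². So its area = 114.12 mm². Layer 51 is larger (370.44 vs 114.12 mm²).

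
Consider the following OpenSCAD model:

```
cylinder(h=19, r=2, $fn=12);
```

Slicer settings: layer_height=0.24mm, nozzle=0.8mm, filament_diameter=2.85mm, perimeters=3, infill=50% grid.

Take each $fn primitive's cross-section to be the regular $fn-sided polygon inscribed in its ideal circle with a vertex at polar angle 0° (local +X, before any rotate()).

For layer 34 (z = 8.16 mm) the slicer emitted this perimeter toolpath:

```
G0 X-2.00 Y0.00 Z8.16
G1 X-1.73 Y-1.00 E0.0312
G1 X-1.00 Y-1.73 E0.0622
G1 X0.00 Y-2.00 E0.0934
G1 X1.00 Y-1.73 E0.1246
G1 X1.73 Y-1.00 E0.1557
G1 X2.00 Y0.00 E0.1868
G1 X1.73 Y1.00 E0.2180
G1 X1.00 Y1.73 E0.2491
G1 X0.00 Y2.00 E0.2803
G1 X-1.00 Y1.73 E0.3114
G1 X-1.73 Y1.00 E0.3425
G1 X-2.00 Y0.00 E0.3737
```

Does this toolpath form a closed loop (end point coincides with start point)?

Start point (G0): (-2.00, 0.00). End point (last G1): the path returns to the start — closed.

yes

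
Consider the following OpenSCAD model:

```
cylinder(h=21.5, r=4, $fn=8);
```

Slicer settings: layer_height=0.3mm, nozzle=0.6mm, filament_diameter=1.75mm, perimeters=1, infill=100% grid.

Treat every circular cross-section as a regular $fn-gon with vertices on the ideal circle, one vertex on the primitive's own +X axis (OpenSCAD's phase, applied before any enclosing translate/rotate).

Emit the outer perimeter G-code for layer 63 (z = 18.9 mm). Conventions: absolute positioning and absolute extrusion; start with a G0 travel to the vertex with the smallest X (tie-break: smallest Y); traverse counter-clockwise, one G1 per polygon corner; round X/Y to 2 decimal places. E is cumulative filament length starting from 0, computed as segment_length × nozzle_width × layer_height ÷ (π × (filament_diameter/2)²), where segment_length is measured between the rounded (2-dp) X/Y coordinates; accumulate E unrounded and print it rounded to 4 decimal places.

G0 X-4.00 Y0.00 Z18.90
G1 X-2.83 Y-2.83 E0.2292
G1 X0.00 Y-4.00 E0.4583
G1 X2.83 Y-2.83 E0.6875
G1 X4.00 Y0.00 E0.9167
G1 X2.83 Y2.83 E1.1458
G1 X0.00 Y4.00 E1.3750
G1 X-2.83 Y2.83 E1.6042
G1 X-4.00 Y0.00 E1.8334

At z = 18.9 mm: the r=4 cylinder gives a regular 8-gon of circumradius 4 (constant along its height). The outline is a single polygon with 8 vertices. Extrusion per mm of travel: 0.6 × 0.3 / (π × 0.875²) = 0.074835. Accumulating E over each segment gives final E = 1.8334.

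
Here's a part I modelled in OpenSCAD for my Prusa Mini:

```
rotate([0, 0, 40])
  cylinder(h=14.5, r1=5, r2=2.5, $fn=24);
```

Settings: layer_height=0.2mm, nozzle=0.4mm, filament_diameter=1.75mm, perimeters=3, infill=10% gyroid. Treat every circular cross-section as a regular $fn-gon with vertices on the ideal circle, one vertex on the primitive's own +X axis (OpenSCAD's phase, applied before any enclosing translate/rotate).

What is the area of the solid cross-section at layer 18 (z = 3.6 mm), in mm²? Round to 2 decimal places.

At z = 3.6 mm: the cone (r1=5→r2=2.5) has section circumradius 4.379 here — a regular 24-gon (area = (24/2)·4.379²·sin(360°/24) = 59.56 mm²); (whole slice rotated 40° about Z — lengths, areas and connectivity unchanged). Overall, the cross-section is a single solid region. Net area = 59.56 mm².

59.56 mm²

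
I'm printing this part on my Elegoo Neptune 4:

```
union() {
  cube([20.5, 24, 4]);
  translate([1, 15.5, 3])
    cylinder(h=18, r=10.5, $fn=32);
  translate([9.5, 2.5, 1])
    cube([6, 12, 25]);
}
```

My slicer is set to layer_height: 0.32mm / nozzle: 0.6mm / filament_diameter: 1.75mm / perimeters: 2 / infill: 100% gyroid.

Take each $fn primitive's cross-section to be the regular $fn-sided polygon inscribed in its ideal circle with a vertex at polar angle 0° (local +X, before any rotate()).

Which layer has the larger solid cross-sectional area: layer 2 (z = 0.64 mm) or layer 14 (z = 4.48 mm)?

layer 2 (z = 0.64 mm)

Layer 2 (z = 0.64): the cube is present — its section is the full 20.5×24 rectangle (area 492.00 mm²); the cylinder at (1, 15.5) does not reach this height (z outside [3, 21]); the cube at (9.5, 2.5) is not intersected at this z (z outside [1, 26]); Merging all regions: only the 20.5×24 cube is present, so the union is just that shape — area = 492.00 mm². So its area = 492.00 mm². Layer 14 (z = 4.48): the cube is not intersected at this z (z outside [0, 4]); the r=10.5 cylinder at (1, 15.5) gives a regular 32-gon of circumradius 10.5 (constant along its height) (area = (32/2)·10.500²·sin(360°/32) = 344.14 mm²); the cube at (9.5, 2.5) (footprint 6×12) is included at this height (area 72.00 mm²); Combining (union): the regions partially overlap — summed areas 416.14 mm² minus the doubly-counted overlap 6.22 mm² gives 409.91 mm² — area = 409.91 mm². So its area = 409.91 mm². Layer 2 is larger (492.00 vs 409.91 mm²).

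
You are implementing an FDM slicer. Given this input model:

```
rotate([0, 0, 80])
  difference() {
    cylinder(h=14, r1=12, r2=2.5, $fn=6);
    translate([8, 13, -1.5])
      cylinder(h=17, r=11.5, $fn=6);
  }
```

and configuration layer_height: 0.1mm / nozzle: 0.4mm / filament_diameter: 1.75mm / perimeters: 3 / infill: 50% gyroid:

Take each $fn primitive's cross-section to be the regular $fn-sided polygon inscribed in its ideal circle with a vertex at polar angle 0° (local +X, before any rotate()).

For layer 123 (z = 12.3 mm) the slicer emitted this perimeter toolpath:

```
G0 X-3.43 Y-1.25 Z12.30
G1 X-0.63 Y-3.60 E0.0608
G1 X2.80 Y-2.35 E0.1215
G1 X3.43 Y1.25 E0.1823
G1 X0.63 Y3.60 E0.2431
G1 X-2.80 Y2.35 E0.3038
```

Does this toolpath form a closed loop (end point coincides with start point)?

Start point (G0): (-3.43, -1.25). End point (last G1): the path does not return to the start — open.

no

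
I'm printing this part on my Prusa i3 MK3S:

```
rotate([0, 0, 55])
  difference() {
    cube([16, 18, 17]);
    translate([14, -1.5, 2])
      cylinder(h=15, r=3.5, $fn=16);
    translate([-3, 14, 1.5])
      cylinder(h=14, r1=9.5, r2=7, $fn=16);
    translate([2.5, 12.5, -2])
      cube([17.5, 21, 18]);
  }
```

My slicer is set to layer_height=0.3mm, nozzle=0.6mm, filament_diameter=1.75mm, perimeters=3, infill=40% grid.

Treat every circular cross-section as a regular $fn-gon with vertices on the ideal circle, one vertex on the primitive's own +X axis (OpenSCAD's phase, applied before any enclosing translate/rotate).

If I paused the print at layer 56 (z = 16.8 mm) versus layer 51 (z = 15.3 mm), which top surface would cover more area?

layer 56 (z = 16.8 mm)

Layer 56 (z = 16.8): the cube (footprint 16×18) is included at this height (area 288.00 mm²); the r=3.5 cylinder at (14, -1.5) contributes a regular 16-gon of circumradius 3.5 (area = (16/2)·3.500²·sin(360°/16) = 37.50 mm²); the cone at (-3, 14) is absent (z outside [1.5, 15.5]); the cube at (2.5, 12.5) is absent (z outside [-2, 16]); Subtracting the remaining from the first: starting from the 16×18 cube (288.00 mm²), the r=3.5 cylinder at (14, -1.5) partially overlaps it — only the 7.86 mm² overlap (of its 37.50 mm²) is removed, clipping the outline — area = 280.14 mm²; (whole slice rotated 55° about Z — lengths, areas and connectivity unchanged). So its area = 280.14 mm². Layer 51 (z = 15.3): the cube (footprint 16×18) is included at this height (area 288.00 mm²); the r=3.5 cylinder at (14, -1.5) contributes a regular 16-gon of circumradius 3.5 (area = (16/2)·3.500²·sin(360°/16) = 37.50 mm²); the cone at (-3, 14): at t=0.986 of its height the radius interpolates to r₁+(r₂−r₁)t = 7.036, giving a regular 16-gon of that circumradius (area = (16/2)·7.036²·sin(360°/16) = 151.55 mm²); the cube at (2.5, 12.5) is present — its section is the full 17.5×21 rectangle (area 367.50 mm²); After the difference (first − rest): starting from the 16×18 cube (288.00 mm²), the r=3.5 cylinder at (14, -1.5) partially overlaps it — only the 7.86 mm² overlap (of its 37.50 mm²) is removed, clipping the outline; the cone at (-3, 14) partially overlaps it — only the 31.85 mm² overlap (of its 151.55 mm²) is removed, clipping the outline; the 17.5×21 cube at (2.5, 12.5) partially overlaps it — only the 68.02 mm² overlap (of its 367.50 mm²) is removed, clipping the outline — area = 180.28 mm²; (rotated 55° about Z; rotation is an isometry so areas/perimeters/island counts are preserved). So its area = 180.28 mm². Layer 56 is larger (280.14 vs 180.28 mm²).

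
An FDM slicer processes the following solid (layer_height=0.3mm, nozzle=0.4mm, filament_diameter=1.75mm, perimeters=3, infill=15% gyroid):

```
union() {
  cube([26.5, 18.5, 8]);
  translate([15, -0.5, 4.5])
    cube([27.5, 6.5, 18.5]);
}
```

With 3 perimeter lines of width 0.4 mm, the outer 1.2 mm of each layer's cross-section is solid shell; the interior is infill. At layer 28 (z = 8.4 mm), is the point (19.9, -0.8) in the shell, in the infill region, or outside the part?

At z = 8.4 mm: the cube is absent (z outside [0, 8]); the cube at (15, -0.5) is present — its section is the full 27.5×6.5 rectangle; Taking the union: only the 27.5×6.5 cube at (15, -0.5) is present, so the union is just that shape — 1 connected region. Overall, the cross-section is a single solid region. The nearest boundary edge runs (15.00, -0.50)→(42.50, -0.50); distance from the point to it = 0.30 mm. The point is not inside any of the regions above, so it lies outside the cross-section (0.30 mm from the nearest boundary).

outside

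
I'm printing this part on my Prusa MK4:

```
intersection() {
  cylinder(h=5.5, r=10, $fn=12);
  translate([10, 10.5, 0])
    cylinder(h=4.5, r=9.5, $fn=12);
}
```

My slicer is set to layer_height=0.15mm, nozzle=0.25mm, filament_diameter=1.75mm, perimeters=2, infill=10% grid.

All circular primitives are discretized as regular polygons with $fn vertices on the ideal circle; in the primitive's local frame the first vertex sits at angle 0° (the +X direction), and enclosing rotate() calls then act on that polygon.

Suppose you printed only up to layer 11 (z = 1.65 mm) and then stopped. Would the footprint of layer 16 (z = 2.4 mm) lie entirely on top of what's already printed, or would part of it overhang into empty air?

entirely on top

Compare the two slices. At z = 1.65: the r=10 cylinder contributes a regular 12-gon of circumradius 10 (area = (12/2)·10.000²·sin(360°/12) = 300.00 mm²); the r=9.5 cylinder at (10, 10.5) gives a regular 12-gon of circumradius 9.5 (constant along its height) (area = (12/2)·9.500²·sin(360°/12) = 270.75 mm²); Keeping only the common overlap: the r=9.5 cylinder at (10, 10.5) partially overlaps the r=10 cylinder; clipping to the common part keeps 38.17 mm² — area = 38.17 mm². At z = 2.4: the cylinder: section is a regular 12-gon, circumradius r=10 (area = (12/2)·10.000²·sin(360°/12) = 300.00 mm²); the r=9.5 cylinder at (10, 10.5) gives a regular 12-gon of circumradius 9.5 (constant along its height) (area = (12/2)·9.500²·sin(360°/12) = 270.75 mm²); Keeping only the common overlap: the r=9.5 cylinder at (10, 10.5) partially overlaps the r=10 cylinder; clipping to the common part keeps 38.17 mm² — area = 38.17 mm². Checking containment: the cross-section at z = 2.4 is a subset of the cross-section at z = 1.65.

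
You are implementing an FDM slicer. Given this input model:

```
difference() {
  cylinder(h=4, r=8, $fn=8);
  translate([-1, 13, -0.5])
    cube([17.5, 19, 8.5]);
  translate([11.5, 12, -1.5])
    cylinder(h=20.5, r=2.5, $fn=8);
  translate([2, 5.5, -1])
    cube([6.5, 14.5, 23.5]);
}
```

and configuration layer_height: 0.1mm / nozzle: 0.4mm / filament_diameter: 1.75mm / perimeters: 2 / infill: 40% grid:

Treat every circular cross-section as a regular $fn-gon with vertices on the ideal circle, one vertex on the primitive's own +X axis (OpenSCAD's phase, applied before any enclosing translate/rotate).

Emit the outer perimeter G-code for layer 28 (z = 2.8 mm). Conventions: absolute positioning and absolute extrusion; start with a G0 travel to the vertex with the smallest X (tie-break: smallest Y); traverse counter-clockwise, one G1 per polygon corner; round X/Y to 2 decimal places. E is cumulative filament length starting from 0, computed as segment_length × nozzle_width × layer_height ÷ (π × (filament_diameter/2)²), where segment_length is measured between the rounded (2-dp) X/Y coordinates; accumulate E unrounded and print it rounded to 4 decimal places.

G0 X-8.00 Y0.00 Z2.80
G1 X-5.66 Y-5.66 E0.1019
G1 X0.00 Y-8.00 E0.2037
G1 X5.66 Y-5.66 E0.3056
G1 X8.00 Y0.00 E0.4074
G1 X5.72 Y5.50 E0.5064
G1 X2.00 Y5.50 E0.5683
G1 X2.00 Y7.17 E0.5961
G1 X0.00 Y8.00 E0.6321
G1 X-5.66 Y5.66 E0.7339
G1 X-8.00 Y0.00 E0.8358

At z = 2.8 mm: the cylinder: section is a regular 8-gon, circumradius r=8; the cube at (-1, 13) (footprint 17.5×19) is included at this height; the cylinder at (11.5, 12): section is a regular 8-gon, circumradius r=2.5; the cube at (2, 5.5) (footprint 6.5×14.5) is included at this height; After the difference (first − rest): starting from the r=8 cylinder, the 17.5×19 cube at (-1, 13) misses the remaining region (no effect); the r=2.5 cylinder at (11.5, 12) misses the remaining region (no effect); the 6.5×14.5 cube at (2, 5.5) partially overlaps it — only the 3.35 mm² overlap (of its 94.25 mm²) is removed, clipping the outline — 1 connected region. The outline is a single polygon with 10 vertices. Extrusion per mm of travel: 0.4 × 0.1 / (π × 0.875²) = 0.016630. Accumulating E over each segment gives final E = 0.8358.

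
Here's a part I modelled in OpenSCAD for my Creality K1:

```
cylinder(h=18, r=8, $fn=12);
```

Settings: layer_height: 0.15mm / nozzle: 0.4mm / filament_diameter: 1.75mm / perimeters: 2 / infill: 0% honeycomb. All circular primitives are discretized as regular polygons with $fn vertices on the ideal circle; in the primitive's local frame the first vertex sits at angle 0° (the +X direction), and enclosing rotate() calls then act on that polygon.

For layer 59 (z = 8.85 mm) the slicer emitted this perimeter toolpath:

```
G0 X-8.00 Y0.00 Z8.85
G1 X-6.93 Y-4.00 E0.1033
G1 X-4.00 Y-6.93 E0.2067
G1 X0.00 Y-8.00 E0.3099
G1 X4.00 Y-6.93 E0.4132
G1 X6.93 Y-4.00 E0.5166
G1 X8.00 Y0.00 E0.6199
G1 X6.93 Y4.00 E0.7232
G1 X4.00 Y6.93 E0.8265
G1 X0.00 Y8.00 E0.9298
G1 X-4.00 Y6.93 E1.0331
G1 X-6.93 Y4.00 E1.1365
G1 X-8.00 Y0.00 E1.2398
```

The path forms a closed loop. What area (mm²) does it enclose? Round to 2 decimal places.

Apply the shoelace formula to the sequence of (X, Y) vertices; enclosed area = 192.05 mm².

192.05 mm²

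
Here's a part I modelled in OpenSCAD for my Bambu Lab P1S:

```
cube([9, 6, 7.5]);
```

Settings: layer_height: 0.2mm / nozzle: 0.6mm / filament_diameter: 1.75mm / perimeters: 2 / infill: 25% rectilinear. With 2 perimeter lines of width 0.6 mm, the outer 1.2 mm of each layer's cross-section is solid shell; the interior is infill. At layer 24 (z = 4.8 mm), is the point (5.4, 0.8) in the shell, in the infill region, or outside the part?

At z = 4.8 mm: the cube is present — its section is the full 9×6 rectangle. Overall, the cross-section is a single solid region. The nearest boundary edge runs (0.00, 0.00)→(9.00, 0.00); distance from the point to it = 0.80 mm. The point is inside the cross-section, 0.80 mm from the nearest boundary — within the 1.2 mm shell band (2 × 0.6).

shell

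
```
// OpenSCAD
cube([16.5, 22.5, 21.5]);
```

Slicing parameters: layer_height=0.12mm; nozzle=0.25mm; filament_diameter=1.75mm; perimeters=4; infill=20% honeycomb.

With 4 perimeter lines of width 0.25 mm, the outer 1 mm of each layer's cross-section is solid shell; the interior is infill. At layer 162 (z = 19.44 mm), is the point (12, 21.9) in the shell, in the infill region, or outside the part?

shell

At z = 19.44 mm: the 16.5×22.5 cube contributes its full rectangle. Overall, the cross-section is a single solid region. The nearest boundary edge runs (16.50, 22.50)→(0.00, 22.50); distance from the point to it = 0.60 mm. The point is inside the cross-section, 0.60 mm from the nearest boundary — within the 1 mm shell band (4 × 0.25).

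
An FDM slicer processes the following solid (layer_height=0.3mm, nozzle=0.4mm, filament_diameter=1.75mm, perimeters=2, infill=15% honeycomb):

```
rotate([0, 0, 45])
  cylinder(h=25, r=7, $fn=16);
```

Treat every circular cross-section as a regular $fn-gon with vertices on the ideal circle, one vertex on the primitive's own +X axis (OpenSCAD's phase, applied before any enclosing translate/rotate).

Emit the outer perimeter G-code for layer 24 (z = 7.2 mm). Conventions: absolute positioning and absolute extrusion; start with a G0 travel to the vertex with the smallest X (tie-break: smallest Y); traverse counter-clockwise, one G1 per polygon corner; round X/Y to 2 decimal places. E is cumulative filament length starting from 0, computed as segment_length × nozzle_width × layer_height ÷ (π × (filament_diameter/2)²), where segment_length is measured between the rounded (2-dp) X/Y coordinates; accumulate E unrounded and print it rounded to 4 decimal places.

At z = 7.2 mm: the r=7 cylinder gives a regular 16-gon of circumradius 7 (constant along its height); (rotated 45° about Z; rotation is an isometry so areas/perimeters/island counts are preserved). The outline is a single polygon with 16 vertices. Extrusion per mm of travel: 0.4 × 0.3 / (π × 0.875²) = 0.049890. Accumulating E over each segment gives final E = 2.1807.

G0 X-7.00 Y0.00 Z7.20
G1 X-6.47 Y-2.68 E0.1363
G1 X-4.95 Y-4.95 E0.2726
G1 X-2.68 Y-6.47 E0.4089
G1 X0.00 Y-7.00 E0.5452
G1 X2.68 Y-6.47 E0.6815
G1 X4.95 Y-4.95 E0.8178
G1 X6.47 Y-2.68 E0.9541
G1 X7.00 Y0.00 E1.0904
G1 X6.47 Y2.68 E1.2267
G1 X4.95 Y4.95 E1.3630
G1 X2.68 Y6.47 E1.4992
G1 X0.00 Y7.00 E1.6355
G1 X-2.68 Y6.47 E1.7718
G1 X-4.95 Y4.95 E1.9081
G1 X-6.47 Y2.68 E2.0444
G1 X-7.00 Y0.00 E2.1807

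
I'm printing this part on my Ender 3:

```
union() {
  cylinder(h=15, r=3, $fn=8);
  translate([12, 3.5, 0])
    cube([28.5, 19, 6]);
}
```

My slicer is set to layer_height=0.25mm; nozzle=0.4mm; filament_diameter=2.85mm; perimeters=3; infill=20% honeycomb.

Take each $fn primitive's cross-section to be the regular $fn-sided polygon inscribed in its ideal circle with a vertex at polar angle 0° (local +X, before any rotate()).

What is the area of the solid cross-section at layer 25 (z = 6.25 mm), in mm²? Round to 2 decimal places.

25.46 mm²

At z = 6.25 mm: the cylinder: section is a regular 8-gon, circumradius r=3 (area = (8/2)·3.000²·sin(360°/8) = 25.46 mm²); the cube at (12, 3.5) is absent (z outside [0, 6]); Taking the union: only the r=3 cylinder is present, so the union is just that shape — area = 25.46 mm². Overall, the cross-section is a single solid region. Net area = 25.46 mm².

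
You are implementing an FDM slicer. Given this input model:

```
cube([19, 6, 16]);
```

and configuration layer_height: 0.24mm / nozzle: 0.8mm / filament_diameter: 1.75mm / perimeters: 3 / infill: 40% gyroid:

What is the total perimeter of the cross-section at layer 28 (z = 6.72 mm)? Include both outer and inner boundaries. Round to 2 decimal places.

50.00 mm

At z = 6.72 mm: the 19×6 cube contributes its full rectangle (perimeter 50.00 mm). Overall, the cross-section is a single solid region. Total boundary length (outer) = 50.00 mm.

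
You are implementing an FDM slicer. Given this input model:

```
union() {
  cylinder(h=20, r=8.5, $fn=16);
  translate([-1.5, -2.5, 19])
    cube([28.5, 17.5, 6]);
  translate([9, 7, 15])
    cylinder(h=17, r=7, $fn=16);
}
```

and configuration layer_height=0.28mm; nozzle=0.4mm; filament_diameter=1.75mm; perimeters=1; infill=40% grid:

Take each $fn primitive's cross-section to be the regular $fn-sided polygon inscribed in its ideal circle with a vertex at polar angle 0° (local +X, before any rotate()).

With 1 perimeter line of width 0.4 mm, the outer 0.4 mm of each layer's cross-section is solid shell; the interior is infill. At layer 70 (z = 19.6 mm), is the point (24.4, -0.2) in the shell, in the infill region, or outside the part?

infill

At z = 19.6 mm: the r=8.5 cylinder contributes a regular 16-gon of circumradius 8.5; the cube at (-1.5, -2.5) is present — its section is the full 28.5×17.5 rectangle; the cylinder at (9, 7): section is a regular 16-gon, circumradius r=7; Taking the union: the regions partially overlap (shared area 242.21 mm²), so overlapping operands fuse into one piece — 1 connected region. Overall, the cross-section is a single solid region. The nearest boundary edge runs (27.00, -2.50)→(8.00, -2.50); distance from the point to it = 2.30 mm. The point is inside the cross-section and 2.30 mm from the nearest boundary — more than the 0.4 mm shell width (1 × 0.4), so it's in the infill interior.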